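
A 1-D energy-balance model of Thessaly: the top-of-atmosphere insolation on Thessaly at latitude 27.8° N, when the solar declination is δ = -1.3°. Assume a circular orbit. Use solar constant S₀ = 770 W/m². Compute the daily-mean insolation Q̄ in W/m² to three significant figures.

Q̄ ≈ 213 W/m²

cos H₀ = −tan(+27.8°) tan(-1.300°) = 0.0120, H₀ = 1.5588 rad.
Bracket: H₀ sin φ sin δ + cos φ cos δ sin H₀ = 1.5588×0.46639×-0.02269 + 0.88458×0.99974×0.99993 = -0.016496 + 0.884288 = 0.867792.
Q̄ = (S₀/π) × [bracket] = (770/π) × 0.867792 = 212.7 W/m².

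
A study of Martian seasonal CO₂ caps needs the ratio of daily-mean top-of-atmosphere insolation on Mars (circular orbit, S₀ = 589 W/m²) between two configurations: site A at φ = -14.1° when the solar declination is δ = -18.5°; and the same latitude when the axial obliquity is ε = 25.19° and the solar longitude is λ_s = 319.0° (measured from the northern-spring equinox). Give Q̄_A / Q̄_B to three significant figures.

Q̄_A / Q̄_B ≈ 1.00

— Configuration A (φ=-14.1°):
cos H₀ = −tan(-14.1°) tan(-18.500°) = -0.0840, H₀ = 1.6549 rad.
Bracket: H₀ sin φ sin δ + cos φ cos δ sin H₀ = 1.6549×-0.24362×-0.31730 + 0.96987×0.94832×0.99646 = 0.127925 + 0.916491 = 1.044416.
Q̄ = (S₀/π) × [bracket] = (589/π) × 1.044416 = 195.81 W/m².
— Configuration B (φ=-14.1°):
Solar declination: sin δ = sin ε · sin λ_s = sin 25.19° × sin 319.0° = -0.27923, so δ = -16.214°.
cos H₀ = −tan(-14.1°) tan(-16.214°) = -0.0730, H₀ = 1.6439 rad.
Bracket: H₀ sin φ sin δ + cos φ cos δ sin H₀ = 1.6439×-0.24362×-0.27923 + 0.96987×0.96022×0.99733 = 0.111828 + 0.928802 = 1.040630.
Q̄ = (S₀/π) × [bracket] = (589/π) × 1.040630 = 195.10 W/m².
Ratio Q̄_A / Q̄_B = 195.81 / 195.10 = 1.004.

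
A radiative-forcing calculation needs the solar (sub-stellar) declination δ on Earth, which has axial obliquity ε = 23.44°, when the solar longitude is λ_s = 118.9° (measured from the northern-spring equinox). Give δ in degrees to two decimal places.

sin δ = sin ε · sin λ_s = sin 23.44° × sin 118.9° = 0.348250.
δ = arcsin(0.348250) = +20.38°.

δ = +20.38°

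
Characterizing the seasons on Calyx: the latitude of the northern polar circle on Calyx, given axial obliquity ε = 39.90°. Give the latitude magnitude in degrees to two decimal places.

The polar circle is the lowest latitude that experiences at least one full rotation of continuous daylight at the northern-summer solstice; it lies at |ϕ| = 90° − ε = 90° − 39.90° = 50.10°.

50.10°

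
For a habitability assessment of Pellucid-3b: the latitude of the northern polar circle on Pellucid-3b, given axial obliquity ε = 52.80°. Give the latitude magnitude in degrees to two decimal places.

The polar circle is the lowest latitude that experiences at least one full rotation of continuous daylight at the northern-summer solstice; it lies at |φ| = 90° − ε = 90° − 52.80° = 37.20°.

37.20°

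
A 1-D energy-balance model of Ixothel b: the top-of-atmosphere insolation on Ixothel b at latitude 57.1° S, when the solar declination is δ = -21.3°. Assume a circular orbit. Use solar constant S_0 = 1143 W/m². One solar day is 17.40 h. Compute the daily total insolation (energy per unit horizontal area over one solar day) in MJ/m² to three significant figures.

cos h₀ = −tan(-57.1°) tan(-21.300°) = -0.6027, h₀ = 2.2176 rad.
Bracket: h₀ sin ϕ sin δ + cos ϕ cos δ sin h₀ = 2.2176×-0.83962×-0.36325 + 0.54317×0.93169×0.79799 = 0.676350 + 0.403836 = 1.080186.
Q̄ = (S_0/π) × [bracket] = (1143/π) × 1.080186 = 393.00 W/m².
Daily total = Q̄ × 17.40 h × 3600 s/h = 393.00 × 17.40 × 3600 / 10⁶ = 24.62 MJ/m².

24.6 MJ/m²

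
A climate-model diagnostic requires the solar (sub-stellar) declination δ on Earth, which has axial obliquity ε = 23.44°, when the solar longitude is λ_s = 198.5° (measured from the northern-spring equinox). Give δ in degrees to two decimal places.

sin δ = sin ε · sin λ_s = sin 23.44° × sin 198.5° = -0.126220.
δ = arcsin(-0.126220) = -7.25°.

δ = -7.25°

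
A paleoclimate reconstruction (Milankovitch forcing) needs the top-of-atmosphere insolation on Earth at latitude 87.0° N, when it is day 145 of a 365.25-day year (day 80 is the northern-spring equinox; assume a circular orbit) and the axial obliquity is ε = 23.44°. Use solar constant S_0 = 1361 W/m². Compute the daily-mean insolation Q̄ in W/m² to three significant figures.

Q̄ ≈ 486 W/m²

Solar longitude: L_s = 360° × (145 − 80)/365.25 = 64.066°.
sin δ = sin 23.44° × sin 64.066° = 0.35773, so δ = +20.961°.
cos h₀ = −tan(+87.0°) tan(+20.961°) = -7.3096 ≤ −1 ⇒ polar day, h₀ = π.
Bracket: h₀ sin ϕ sin δ + cos ϕ cos δ sin h₀ = 3.1416×0.99863×0.35773 + 0.05234×0.93383×0.00000 = 1.122305 + 0.000000 = 1.122305.
Q̄ = (S_0/π) × [bracket] = (1361/π) × 1.122305 = 486.2 W/m².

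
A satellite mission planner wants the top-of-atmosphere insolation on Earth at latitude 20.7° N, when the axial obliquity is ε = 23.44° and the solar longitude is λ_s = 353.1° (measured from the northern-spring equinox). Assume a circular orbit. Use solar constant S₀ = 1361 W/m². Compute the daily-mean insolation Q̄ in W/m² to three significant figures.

Q̄ ≈ 393 W/m²

Solar declination: sin δ = sin ε · sin λ_s = sin 23.44° × sin 353.1° = -0.04779, so δ = -2.739°.
cos H₀ = −tan(+20.7°) tan(-2.739°) = 0.0181, H₀ = 1.5527 rad.
Bracket: H₀ sin φ sin δ + cos φ cos δ sin H₀ = 1.5527×0.35347×-0.04779 + 0.93544×0.99886×0.99984 = -0.026229 + 0.934224 = 0.907995.
Q̄ = (S₀/π) × [bracket] = (1361/π) × 0.907995 = 393.4 W/m².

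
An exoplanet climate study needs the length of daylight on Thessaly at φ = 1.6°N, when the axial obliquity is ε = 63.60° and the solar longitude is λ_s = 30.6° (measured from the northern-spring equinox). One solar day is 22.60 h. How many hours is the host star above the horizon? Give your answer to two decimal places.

11.40 h

Solar declination: sin δ = sin ε · sin λ_s = sin 63.60° × sin 30.6° = 0.45595, so δ = +27.126°.
cos H₀ = −tan φ · tan δ = −tan(+1.6°) × tan(+27.126°) = -0.0143, so H₀ = 1.5851 rad = 90.82°.
Daylight = 2H₀/(2π) × 22.60 h = (1.5851/π) × 22.60 = 11.40 h.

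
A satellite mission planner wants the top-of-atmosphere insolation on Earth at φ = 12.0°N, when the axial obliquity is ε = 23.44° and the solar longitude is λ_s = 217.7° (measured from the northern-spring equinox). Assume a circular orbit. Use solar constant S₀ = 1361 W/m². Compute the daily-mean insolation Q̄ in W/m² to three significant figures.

Solar declination: sin δ = sin ε · sin λ_s = sin 23.44° × sin 217.7° = -0.24326, so δ = -14.079°.
cos H₀ = −tan(+12.0°) tan(-14.079°) = 0.0533, H₀ = 1.5175 rad.
Bracket: H₀ sin φ sin δ + cos φ cos δ sin H₀ = 1.5175×0.20791×-0.24326 + 0.97815×0.96996×0.99858 = -0.076749 + 0.947419 = 0.870670.
Q̄ = (S₀/π) × [bracket] = (1361/π) × 0.870670 = 377.2 W/m².

Q̄ ≈ 377 W/m²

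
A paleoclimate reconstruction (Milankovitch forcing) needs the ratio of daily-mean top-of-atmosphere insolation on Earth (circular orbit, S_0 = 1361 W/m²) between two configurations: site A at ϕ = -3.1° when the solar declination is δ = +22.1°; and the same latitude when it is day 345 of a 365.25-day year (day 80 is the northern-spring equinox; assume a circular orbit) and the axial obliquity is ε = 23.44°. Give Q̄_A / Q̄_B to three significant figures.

Q̄_A / Q̄_B ≈ 0.939

— Configuration A (ϕ=-3.1°):
cos h₀ = −tan(-3.1°) tan(+22.100°) = 0.0220, h₀ = 1.5488 rad.
Bracket: h₀ sin ϕ sin δ + cos ϕ cos δ sin h₀ = 1.5488×-0.05408×0.37622 + 0.99854×0.92653×0.99976 = -0.031512 + 0.924955 = 0.893443.
Q̄ = (S_0/π) × [bracket] = (1361/π) × 0.893443 = 387.06 W/m².
— Configuration B (ϕ=-3.1°):
Solar longitude: L_s = 360° × (345 − 80)/365.25 = 261.191°.
sin δ = sin 23.44° × sin 261.191° = -0.39310, so δ = -23.147°.
cos h₀ = −tan(-3.1°) tan(-23.147°) = -0.0232, h₀ = 1.5940 rad.
Bracket: h₀ sin ϕ sin δ + cos ϕ cos δ sin h₀ = 1.5940×-0.05408×-0.39310 + 0.99854×0.91950×0.99973 = 0.033887 + 0.917910 = 0.951797.
Q̄ = (S_0/π) × [bracket] = (1361/π) × 0.951797 = 412.34 W/m².
Ratio Q̄_A / Q̄_B = 387.06 / 412.34 = 0.9387.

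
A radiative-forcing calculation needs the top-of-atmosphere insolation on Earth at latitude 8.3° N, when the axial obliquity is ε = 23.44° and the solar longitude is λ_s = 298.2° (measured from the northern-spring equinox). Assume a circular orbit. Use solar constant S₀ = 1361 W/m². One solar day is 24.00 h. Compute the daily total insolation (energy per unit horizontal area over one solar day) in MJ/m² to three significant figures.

31.8 MJ/m²

Solar declination: sin δ = sin ε · sin λ_s = sin 23.44° × sin 298.2° = -0.35057, so δ = -20.522°.
cos H₀ = −tan(+8.3°) tan(-20.522°) = 0.0546, H₀ = 1.5162 rad.
Bracket: H₀ sin φ sin δ + cos φ cos δ sin H₀ = 1.5162×0.14436×-0.35057 + 0.98953×0.93654×0.99851 = -0.076732 + 0.925354 = 0.848622.
Q̄ = (S₀/π) × [bracket] = (1361/π) × 0.848622 = 367.64 W/m².
Daily total = Q̄ × 24.00 h × 3600 s/h = 367.64 × 24.00 × 3600 / 10⁶ = 31.76 MJ/m².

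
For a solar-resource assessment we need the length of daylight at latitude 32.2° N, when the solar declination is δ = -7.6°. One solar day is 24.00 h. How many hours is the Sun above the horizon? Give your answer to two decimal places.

cos H₀ = −tan φ · tan δ = −tan(+32.2°) × tan(-7.600°) = 0.0840, so H₀ = 1.4867 rad = 85.18°.
Daylight = 2H₀/(2π) × 24.00 h = (1.4867/π) × 24.00 = 11.36 h.

11.36 h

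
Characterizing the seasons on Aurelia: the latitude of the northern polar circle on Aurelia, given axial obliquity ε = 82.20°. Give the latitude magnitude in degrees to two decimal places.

The polar circle is the lowest latitude that experiences at least one full rotation of continuous daylight at the northern-summer solstice; it lies at |ϕ| = 90° − ε = 90° − 82.20° = 7.80°.

7.80°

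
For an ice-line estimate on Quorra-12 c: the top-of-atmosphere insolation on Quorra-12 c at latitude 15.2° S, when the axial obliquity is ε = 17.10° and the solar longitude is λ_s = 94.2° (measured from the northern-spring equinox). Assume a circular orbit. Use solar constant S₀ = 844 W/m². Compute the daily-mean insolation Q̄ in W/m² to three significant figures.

Solar declination: sin δ = sin ε · sin λ_s = sin 17.10° × sin 94.2° = 0.29325, so δ = +17.053°.
cos H₀ = −tan(-15.2°) tan(+17.053°) = 0.0833, H₀ = 1.4874 rad.
Bracket: H₀ sin φ sin δ + cos φ cos δ sin H₀ = 1.4874×-0.26219×0.29325 + 0.96502×0.95604×0.99652 = -0.114362 + 0.919387 = 0.805025.
Q̄ = (S₀/π) × [bracket] = (844/π) × 0.805025 = 216.3 W/m².

Q̄ ≈ 216 W/m²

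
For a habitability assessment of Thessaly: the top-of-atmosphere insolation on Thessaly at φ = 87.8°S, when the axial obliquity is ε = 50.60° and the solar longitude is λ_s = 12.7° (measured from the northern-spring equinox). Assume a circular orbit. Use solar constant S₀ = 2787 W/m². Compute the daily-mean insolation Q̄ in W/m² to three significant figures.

Solar declination: sin δ = sin ε · sin λ_s = sin 50.60° × sin 12.7° = 0.16988, so δ = +9.781°.
cos H₀ = −tan(-87.8°) tan(+9.781°) = 4.4874 ≥ 1 ⇒ polar night, H₀ = 0 and Q̄ = 0.

Q̄ ≈ 0.00 W/m²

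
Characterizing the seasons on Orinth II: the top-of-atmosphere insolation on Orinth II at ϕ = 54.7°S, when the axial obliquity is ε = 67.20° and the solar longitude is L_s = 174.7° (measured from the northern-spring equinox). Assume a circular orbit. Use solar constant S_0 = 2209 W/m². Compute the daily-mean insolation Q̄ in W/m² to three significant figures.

Solar declination: sin δ = sin ε · sin L_s = sin 67.20° × sin 174.7° = 0.08515, so δ = +4.885°.
cos h₀ = −tan(-54.7°) tan(+4.885°) = 0.1207, h₀ = 1.4498 rad.
Bracket: h₀ sin ϕ sin δ + cos ϕ cos δ sin h₀ = 1.4498×-0.81614×0.08515 + 0.57786×0.99637×0.99269 = -0.100753 + 0.571554 = 0.470801.
Q̄ = (S_0/π) × [bracket] = (2209/π) × 0.470801 = 331.0 W/m².

Q̄ ≈ 331 W/m²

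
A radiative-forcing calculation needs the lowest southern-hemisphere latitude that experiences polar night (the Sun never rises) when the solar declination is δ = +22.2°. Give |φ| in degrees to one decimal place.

|φ| = 67.8°

Polar night requires cos H₀ = −tan φ tan δ ≥ 1, i.e. tan φ tan δ ≤ −1.
The boundary is |tan φ| · |tan δ| = 1, so |φ| = 90° − |δ| = 90° − 22.2° = 67.8° in the southern hemisphere.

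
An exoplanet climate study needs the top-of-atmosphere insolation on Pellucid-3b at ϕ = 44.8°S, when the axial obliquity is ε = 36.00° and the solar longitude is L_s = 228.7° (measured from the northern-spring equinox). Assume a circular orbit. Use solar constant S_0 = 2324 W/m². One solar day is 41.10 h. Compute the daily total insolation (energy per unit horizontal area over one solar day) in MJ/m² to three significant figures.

Solar declination: sin δ = sin ε · sin L_s = sin 36.00° × sin 228.7° = -0.44158, so δ = -26.205°.
cos h₀ = −tan(-44.8°) tan(-26.205°) = -0.4887, h₀ = 2.0814 rad.
Bracket: h₀ sin ϕ sin δ + cos ϕ cos δ sin h₀ = 2.0814×-0.70463×-0.44158 + 0.70957×0.89722×0.87243 = 0.647629 + 0.555424 = 1.203053.
Q̄ = (S_0/π) × [bracket] = (2324/π) × 1.203053 = 889.96 W/m².
Daily total = Q̄ × 41.10 h × 3600 s/h = 889.96 × 41.10 × 3600 / 10⁶ = 131.7 MJ/m².

132 MJ/m²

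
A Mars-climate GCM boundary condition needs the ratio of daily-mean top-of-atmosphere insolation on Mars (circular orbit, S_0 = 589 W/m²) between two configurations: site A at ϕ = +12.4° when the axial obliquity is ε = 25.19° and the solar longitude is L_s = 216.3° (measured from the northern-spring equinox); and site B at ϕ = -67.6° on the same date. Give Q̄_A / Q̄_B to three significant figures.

— Configuration A (ϕ=+12.4°):
Solar declination: sin δ = sin ε · sin L_s = sin 25.19° × sin 216.3° = -0.25197, so δ = -14.594°.
cos h₀ = −tan(+12.4°) tan(-14.594°) = 0.0572, h₀ = 1.5135 rad.
Bracket: h₀ sin ϕ sin δ + cos ϕ cos δ sin h₀ = 1.5135×0.21474×-0.25197 + 0.97667×0.96773×0.99836 = -0.081893 + 0.943603 = 0.861710.
Q̄ = (S_0/π) × [bracket] = (589/π) × 0.861710 = 161.56 W/m².
— Configuration B (ϕ=-67.6°):
cos h₀ = −tan(-67.6°) tan(-14.594°) = -0.6317, h₀ = 2.2546 rad.
Bracket: h₀ sin ϕ sin δ + cos ϕ cos δ sin h₀ = 2.2546×-0.92455×-0.25197 + 0.38107×0.96773×0.77520 = 0.525229 + 0.285873 = 0.811102.
Q̄ = (S_0/π) × [bracket] = (589/π) × 0.811102 = 152.07 W/m².
Ratio Q̄_A / Q̄_B = 161.56 / 152.07 = 1.062.

Q̄_A / Q̄_B ≈ 1.06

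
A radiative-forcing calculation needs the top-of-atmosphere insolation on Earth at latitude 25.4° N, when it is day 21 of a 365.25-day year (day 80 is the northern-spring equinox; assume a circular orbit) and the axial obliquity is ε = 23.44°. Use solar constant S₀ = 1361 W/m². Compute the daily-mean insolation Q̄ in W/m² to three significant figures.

Solar longitude: λ_s = 360° × (21 − 80)/365.25 = -58.152°, i.e. -58.152° + 360° = 301.848°.
sin δ = sin 23.44° × sin 301.848° = -0.33790, so δ = -19.749°.
cos H₀ = −tan(+25.4°) tan(-19.749°) = 0.1705, H₀ = 1.3995 rad.
Bracket: H₀ sin φ sin δ + cos φ cos δ sin H₀ = 1.3995×0.42894×-0.33790 + 0.90334×0.94118×0.98536 = -0.202842 + 0.837759 = 0.634917.
Q̄ = (S₀/π) × [bracket] = (1361/π) × 0.634917 = 275.1 W/m².

Q̄ ≈ 275 W/m²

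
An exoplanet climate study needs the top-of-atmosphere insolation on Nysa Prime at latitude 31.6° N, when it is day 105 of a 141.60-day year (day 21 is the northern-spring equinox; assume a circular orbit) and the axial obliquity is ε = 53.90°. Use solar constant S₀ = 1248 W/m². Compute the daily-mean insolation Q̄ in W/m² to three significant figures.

Q̄ ≈ 171 W/m²

Solar longitude: λ_s = 360° × (105 − 21)/141.60 = 213.559°.
sin δ = sin 53.90° × sin 213.559° = -0.44666, so δ = -26.529°.
cos H₀ = −tan(+31.6°) tan(-26.529°) = 0.3071, H₀ = 1.2586 rad.
Bracket: H₀ sin φ sin δ + cos φ cos δ sin H₀ = 1.2586×0.52399×-0.44666 + 0.85173×0.89471×0.95167 = -0.294570 + 0.725221 = 0.430651.
Q̄ = (S₀/π) × [bracket] = (1248/π) × 0.430651 = 171.1 W/m².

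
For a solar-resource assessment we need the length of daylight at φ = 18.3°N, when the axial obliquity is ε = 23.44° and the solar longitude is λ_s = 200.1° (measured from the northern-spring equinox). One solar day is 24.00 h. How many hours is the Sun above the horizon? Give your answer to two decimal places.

11.65 h

Solar declination: sin δ = sin ε · sin λ_s = sin 23.44° × sin 200.1° = -0.13670, so δ = -7.857°.
cos H₀ = −tan φ · tan δ = −tan(+18.3°) × tan(-7.857°) = 0.0456, so H₀ = 1.5251 rad = 87.38°.
Daylight = 2H₀/(2π) × 24.00 h = (1.5251/π) × 24.00 = 11.65 h.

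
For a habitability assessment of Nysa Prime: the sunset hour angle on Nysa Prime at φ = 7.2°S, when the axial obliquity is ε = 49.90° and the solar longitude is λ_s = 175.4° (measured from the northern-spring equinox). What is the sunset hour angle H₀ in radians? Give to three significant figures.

H₀ = 1.56 rad

Solar declination: sin δ = sin ε · sin λ_s = sin 49.90° × sin 175.4° = 0.06135, so δ = +3.517°.
cos H₀ = −tan φ · tan δ = −tan(-7.2°) × tan(+3.517°) = 0.0078, so H₀ = 1.5630 rad = 89.56°.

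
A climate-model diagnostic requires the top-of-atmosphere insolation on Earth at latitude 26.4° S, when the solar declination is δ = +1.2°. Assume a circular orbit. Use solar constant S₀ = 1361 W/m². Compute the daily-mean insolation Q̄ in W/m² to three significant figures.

Q̄ ≈ 382 W/m²

cos H₀ = −tan(-26.4°) tan(+1.200°) = 0.0104, H₀ = 1.5604 rad.
Bracket: H₀ sin φ sin δ + cos φ cos δ sin H₀ = 1.5604×-0.44464×0.02094 + 0.89571×0.99978×0.99995 = -0.014529 + 0.895468 = 0.880939.
Q̄ = (S₀/π) × [bracket] = (1361/π) × 0.880939 = 381.6 W/m².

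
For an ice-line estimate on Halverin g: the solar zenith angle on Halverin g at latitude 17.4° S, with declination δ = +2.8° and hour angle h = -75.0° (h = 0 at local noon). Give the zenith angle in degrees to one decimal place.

cos θ_z = sin φ sin δ + cos φ cos δ cos h = -0.014608 + 0.246681 = 0.232073.
θ_z = arccos(0.232073) = 76.6°.

θ_z = 76.6°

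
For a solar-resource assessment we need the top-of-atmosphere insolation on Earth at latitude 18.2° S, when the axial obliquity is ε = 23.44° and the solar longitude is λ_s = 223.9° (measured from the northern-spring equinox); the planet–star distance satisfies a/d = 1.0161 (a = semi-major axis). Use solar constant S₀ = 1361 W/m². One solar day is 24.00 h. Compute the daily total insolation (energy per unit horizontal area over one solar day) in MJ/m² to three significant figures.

40.7 MJ/m²

Solar declination: sin δ = sin ε · sin λ_s = sin 23.44° × sin 223.9° = -0.27583, so δ = -16.011°.
cos H₀ = −tan(-18.2°) tan(-16.011°) = -0.0943, H₀ = 1.6653 rad.
Bracket: H₀ sin φ sin δ + cos φ cos δ sin H₀ = 1.6653×-0.31233×-0.27583 + 0.94997×0.96121×0.99554 = 0.143466 + 0.909048 = 1.052514.
Inverse-square distance factor (a/d)² = 1.0161² = 1.032459.
Q̄ = (S₀/π) × 1.032459 × [bracket] = (1361/π) × 1.032459 × 1.052514 = 470.77 W/m².
Daily total = Q̄ × 24.00 h × 3600 s/h = 470.77 × 24.00 × 3600 / 10⁶ = 40.67 MJ/m².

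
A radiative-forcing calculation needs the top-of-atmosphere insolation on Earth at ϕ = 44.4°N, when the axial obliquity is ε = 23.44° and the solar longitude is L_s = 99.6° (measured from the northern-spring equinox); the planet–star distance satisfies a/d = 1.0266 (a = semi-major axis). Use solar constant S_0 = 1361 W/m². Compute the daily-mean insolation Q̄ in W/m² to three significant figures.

Solar declination: sin δ = sin ε · sin L_s = sin 23.44° × sin 99.6° = 0.39222, so δ = +23.093°.
cos h₀ = −tan(+44.4°) tan(+23.093°) = -0.4175, h₀ = 2.0015 rad.
Bracket: h₀ sin ϕ sin δ + cos ϕ cos δ sin h₀ = 2.0015×0.69966×0.39222 + 0.71447×0.91987×0.90866 = 0.549253 + 0.597189 = 1.146442.
Inverse-square distance factor (a/d)² = 1.0266² = 1.053908.
Q̄ = (S_0/π) × 1.053908 × [bracket] = (1361/π) × 1.053908 × 1.146442 = 523.4 W/m².

Q̄ ≈ 523 W/m²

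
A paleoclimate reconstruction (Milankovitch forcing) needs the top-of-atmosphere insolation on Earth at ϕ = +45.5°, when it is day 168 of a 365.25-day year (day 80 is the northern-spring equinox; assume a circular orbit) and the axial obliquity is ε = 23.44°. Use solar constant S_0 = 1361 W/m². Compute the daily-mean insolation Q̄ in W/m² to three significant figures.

Q̄ ≈ 499 W/m²

Solar longitude: L_s = 360° × (168 − 80)/365.25 = 86.735°.
sin δ = sin 23.44° × sin 86.735° = 0.39714, so δ = +23.400°.
cos h₀ = −tan(+45.5°) tan(+23.400°) = -0.4404, h₀ = 2.0268 rad.
Bracket: h₀ sin ϕ sin δ + cos ϕ cos δ sin h₀ = 2.0268×0.71325×0.39714 + 0.70091×0.91776×0.89783 = 0.574112 + 0.577545 = 1.151657.
Q̄ = (S_0/π) × [bracket] = (1361/π) × 1.151657 = 498.9 W/m².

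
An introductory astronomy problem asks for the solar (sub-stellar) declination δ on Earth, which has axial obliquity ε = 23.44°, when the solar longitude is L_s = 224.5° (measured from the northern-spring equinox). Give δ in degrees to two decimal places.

δ = -16.19°

sin δ = sin ε · sin L_s = sin 23.44° × sin 224.5° = -0.278814.
δ = arcsin(-0.278814) = -16.19°.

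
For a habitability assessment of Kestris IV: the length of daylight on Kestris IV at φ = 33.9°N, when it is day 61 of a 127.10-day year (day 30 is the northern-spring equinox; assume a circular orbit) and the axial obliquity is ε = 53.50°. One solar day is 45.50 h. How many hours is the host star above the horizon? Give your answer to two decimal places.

Solar longitude: λ_s = 360° × (61 − 30)/127.10 = 87.805°.
sin δ = sin 53.50° × sin 87.805° = 0.80327, so δ = +53.443°.
cos H₀ = −tan φ · tan δ = −tan(+33.9°) × tan(+53.443°) = -0.9062, so H₀ = 2.7051 rad = 154.99°.
Daylight = 2H₀/(2π) × 45.50 h = (2.7051/π) × 45.50 = 39.18 h.

39.18 h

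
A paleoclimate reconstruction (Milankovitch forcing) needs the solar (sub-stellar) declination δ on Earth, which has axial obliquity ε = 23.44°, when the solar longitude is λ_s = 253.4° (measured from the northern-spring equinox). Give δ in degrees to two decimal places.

δ = -22.41°

sin δ = sin ε · sin λ_s = sin 23.44° × sin 253.4° = -0.381210.
δ = arcsin(-0.381210) = -22.41°.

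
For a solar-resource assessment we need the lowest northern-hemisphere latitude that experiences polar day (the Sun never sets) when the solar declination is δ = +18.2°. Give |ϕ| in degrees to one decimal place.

|ϕ| = 71.8°

Polar day requires cos h₀ = −tan ϕ tan δ ≤ −1, i.e. tan ϕ tan δ ≥ 1.
The boundary is |tan ϕ| · |tan δ| = 1, so |ϕ| = 90° − |δ| = 90° − 18.2° = 71.8° in the northern hemisphere.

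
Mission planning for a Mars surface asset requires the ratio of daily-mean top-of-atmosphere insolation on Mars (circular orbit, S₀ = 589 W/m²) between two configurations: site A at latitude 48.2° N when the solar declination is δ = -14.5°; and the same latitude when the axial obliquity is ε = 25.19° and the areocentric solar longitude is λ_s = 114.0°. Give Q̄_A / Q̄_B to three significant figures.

— Configuration A (φ=+48.2°):
cos H₀ = −tan(+48.2°) tan(-14.500°) = 0.2892, H₀ = 1.2774 rad.
Bracket: H₀ sin φ sin δ + cos φ cos δ sin H₀ = 1.2774×0.74548×-0.25038 + 0.66653×0.96815×0.95725 = -0.238431 + 0.617714 = 0.379283.
Q̄ = (S₀/π) × [bracket] = (589/π) × 0.379283 = 71.110 W/m².
— Configuration B (φ=+48.2°):
sin δ = sin 25.19° × sin 114.0° = 0.38882, so δ = +22.881°.
cos H₀ = −tan(+48.2°) tan(+22.881°) = -0.4720, H₀ = 2.0624 rad.
Bracket: H₀ sin φ sin δ + cos φ cos δ sin H₀ = 2.0624×0.74548×0.38882 + 0.66653×0.92131×0.88159 = 0.597802 + 0.541367 = 1.139169.
Q̄ = (S₀/π) × [bracket] = (589/π) × 1.139169 = 213.58 W/m².
Ratio Q̄_A / Q̄_B = 71.110 / 213.58 = 0.3329.

Q̄_A / Q̄_B ≈ 0.333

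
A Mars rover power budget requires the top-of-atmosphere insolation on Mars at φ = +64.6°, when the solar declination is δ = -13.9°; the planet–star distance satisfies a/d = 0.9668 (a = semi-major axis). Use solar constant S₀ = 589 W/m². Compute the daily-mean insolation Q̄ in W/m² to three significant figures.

cos H₀ = −tan(+64.6°) tan(-13.900°) = 0.5212, H₀ = 1.0226 rad.
Bracket: H₀ sin φ sin δ + cos φ cos δ sin H₀ = 1.0226×0.90334×-0.24023 + 0.42894×0.97072×0.85345 = -0.221914 + 0.355360 = 0.133446.
Inverse-square distance factor (a/d)² = 0.9668² = 0.934702.
Q̄ = (S₀/π) × 0.934702 × [bracket] = (589/π) × 0.934702 × 0.133446 = 23.39 W/m².

Q̄ ≈ 23.4 W/m²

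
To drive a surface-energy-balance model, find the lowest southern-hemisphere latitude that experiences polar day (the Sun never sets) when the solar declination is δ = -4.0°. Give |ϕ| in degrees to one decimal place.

Polar day requires cos h₀ = −tan ϕ tan δ ≤ −1, i.e. tan ϕ tan δ ≥ 1.
The boundary is |tan ϕ| · |tan δ| = 1, so |ϕ| = 90° − |δ| = 90° − 4.0° = 86.0° in the southern hemisphere.

|ϕ| = 86.0°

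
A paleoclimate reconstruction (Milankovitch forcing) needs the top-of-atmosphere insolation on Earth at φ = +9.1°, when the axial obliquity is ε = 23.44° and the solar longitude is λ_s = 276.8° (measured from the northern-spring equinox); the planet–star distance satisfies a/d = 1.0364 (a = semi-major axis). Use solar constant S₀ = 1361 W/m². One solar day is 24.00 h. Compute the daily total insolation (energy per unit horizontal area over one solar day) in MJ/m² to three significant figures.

32.6 MJ/m²

Solar declination: sin δ = sin ε · sin λ_s = sin 23.44° × sin 276.8° = -0.39499, so δ = -23.265°.
cos H₀ = −tan(+9.1°) tan(-23.265°) = 0.0689, H₀ = 1.5019 rad.
Bracket: H₀ sin φ sin δ + cos φ cos δ sin H₀ = 1.5019×0.15816×-0.39499 + 0.98741×0.91869×0.99763 = -0.093826 + 0.904974 = 0.811148.
Inverse-square distance factor (a/d)² = 1.0364² = 1.074125.
Q̄ = (S₀/π) × 1.074125 × [bracket] = (1361/π) × 1.074125 × 0.811148 = 377.45 W/m².
Daily total = Q̄ × 24.00 h × 3600 s/h = 377.45 × 24.00 × 3600 / 10⁶ = 32.61 MJ/m².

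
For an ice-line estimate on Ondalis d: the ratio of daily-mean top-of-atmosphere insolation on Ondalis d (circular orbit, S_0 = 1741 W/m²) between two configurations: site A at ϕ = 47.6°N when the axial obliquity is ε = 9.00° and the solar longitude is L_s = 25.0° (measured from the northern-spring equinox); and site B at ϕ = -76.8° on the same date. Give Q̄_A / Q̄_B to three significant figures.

— Configuration A (ϕ=+47.6°):
Solar declination: sin δ = sin ε · sin L_s = sin 9.00° × sin 25.0° = 0.06611, so δ = +3.791°.
cos h₀ = −tan(+47.6°) tan(+3.791°) = -0.0726, h₀ = 1.6434 rad.
Bracket: h₀ sin ϕ sin δ + cos ϕ cos δ sin h₀ = 1.6434×0.73846×0.06611 + 0.67430×0.99781×0.99736 = 0.080230 + 0.671047 = 0.751277.
Q̄ = (S_0/π) × [bracket] = (1741/π) × 0.751277 = 416.34 W/m².
— Configuration B (ϕ=-76.8°):
cos h₀ = −tan(-76.8°) tan(+3.791°) = 0.2825, h₀ = 1.2844 rad.
Bracket: h₀ sin ϕ sin δ + cos ϕ cos δ sin h₀ = 1.2844×-0.97358×0.06611 + 0.22835×0.99781×0.95927 = -0.082668 + 0.218570 = 0.135902.
Q̄ = (S_0/π) × [bracket] = (1741/π) × 0.135902 = 75.314 W/m².
Ratio Q̄_A / Q̄_B = 416.34 / 75.314 = 5.528.

Q̄_A / Q̄_B ≈ 5.53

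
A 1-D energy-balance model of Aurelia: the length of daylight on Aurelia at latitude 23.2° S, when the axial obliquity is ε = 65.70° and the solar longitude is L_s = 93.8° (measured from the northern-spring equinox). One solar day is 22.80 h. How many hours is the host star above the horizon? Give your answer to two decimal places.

2.59 h

Solar declination: sin δ = sin ε · sin L_s = sin 65.70° × sin 93.8° = 0.90940, so δ = +65.423°.
cos h₀ = −tan ϕ · tan δ = −tan(-23.2°) × tan(+65.423°) = 0.9371, so h₀ = 0.3565 rad = 20.43°.
Daylight = 2h₀/(2π) × 22.80 h = (0.3565/π) × 22.80 = 2.59 h.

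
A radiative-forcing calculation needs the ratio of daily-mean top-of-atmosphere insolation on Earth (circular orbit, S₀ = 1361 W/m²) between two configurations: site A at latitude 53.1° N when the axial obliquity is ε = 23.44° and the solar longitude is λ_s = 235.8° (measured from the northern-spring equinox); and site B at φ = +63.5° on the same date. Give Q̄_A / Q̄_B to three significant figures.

Q̄_A / Q̄_B ≈ 3.24

— Configuration A (φ=+53.1°):
Solar declination: sin δ = sin ε · sin λ_s = sin 23.44° × sin 235.8° = -0.32900, so δ = -19.208°.
cos H₀ = −tan(+53.1°) tan(-19.208°) = 0.4640, H₀ = 1.0883 rad.
Bracket: H₀ sin φ sin δ + cos φ cos δ sin H₀ = 1.0883×0.79968×-0.32900 + 0.60042×0.94433×0.88582 = -0.286326 + 0.502255 = 0.215929.
Q̄ = (S₀/π) × [bracket] = (1361/π) × 0.215929 = 93.545 W/m².
— Configuration B (φ=+63.5°):
cos H₀ = −tan(+63.5°) tan(-19.208°) = 0.6988, H₀ = 0.7971 rad.
Bracket: H₀ sin φ sin δ + cos φ cos δ sin H₀ = 0.7971×0.89493×-0.32900 + 0.44620×0.94433×0.71534 = -0.234692 + 0.301416 = 0.066724.
Q̄ = (S₀/π) × [bracket] = (1361/π) × 0.066724 = 28.906 W/m².
Ratio Q̄_A / Q̄_B = 93.545 / 28.906 = 3.236.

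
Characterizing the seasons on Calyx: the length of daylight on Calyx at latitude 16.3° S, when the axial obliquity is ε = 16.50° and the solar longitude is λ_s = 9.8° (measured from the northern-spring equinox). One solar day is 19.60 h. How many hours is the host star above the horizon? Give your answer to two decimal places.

9.71 h

Solar declination: sin δ = sin ε · sin λ_s = sin 16.50° × sin 9.8° = 0.04834, so δ = +2.771°.
cos H₀ = −tan φ · tan δ = −tan(-16.3°) × tan(+2.771°) = 0.0142, so H₀ = 1.5566 rad = 89.19°.
Daylight = 2H₀/(2π) × 19.60 h = (1.5566/π) × 19.60 = 9.71 h.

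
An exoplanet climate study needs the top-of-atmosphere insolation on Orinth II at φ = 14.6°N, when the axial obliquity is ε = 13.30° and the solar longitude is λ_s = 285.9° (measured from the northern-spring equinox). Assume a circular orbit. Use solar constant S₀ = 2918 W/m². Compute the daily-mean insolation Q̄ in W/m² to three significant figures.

Solar declination: sin δ = sin ε · sin λ_s = sin 13.30° × sin 285.9° = -0.22125, so δ = -12.782°.
cos H₀ = −tan(+14.6°) tan(-12.782°) = 0.0591, H₀ = 1.5117 rad.
Bracket: H₀ sin φ sin δ + cos φ cos δ sin H₀ = 1.5117×0.25207×-0.22125 + 0.96771×0.97522×0.99825 = -0.084308 + 0.942079 = 0.857771.
Q̄ = (S₀/π) × [bracket] = (2918/π) × 0.857771 = 796.7 W/m².

Q̄ ≈ 797 W/m²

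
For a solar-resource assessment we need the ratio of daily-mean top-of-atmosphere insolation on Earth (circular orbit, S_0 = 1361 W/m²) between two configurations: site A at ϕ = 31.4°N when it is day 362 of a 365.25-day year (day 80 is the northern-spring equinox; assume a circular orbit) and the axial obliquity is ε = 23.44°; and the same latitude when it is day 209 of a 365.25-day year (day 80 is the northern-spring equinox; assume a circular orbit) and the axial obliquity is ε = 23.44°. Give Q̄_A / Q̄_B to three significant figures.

— Configuration A (ϕ=+31.4°):
Solar longitude: L_s = 360° × (362 − 80)/365.25 = 277.947°.
sin δ = sin 23.44° × sin 277.947° = -0.39397, so δ = -23.202°.
cos h₀ = −tan(+31.4°) tan(-23.202°) = 0.2616, h₀ = 1.3061 rad.
Bracket: h₀ sin ϕ sin δ + cos ϕ cos δ sin h₀ = 1.3061×0.52101×-0.39397 + 0.85355×0.91912×0.96517 = -0.268093 + 0.757190 = 0.489097.
Q̄ = (S_0/π) × [bracket] = (1361/π) × 0.489097 = 211.89 W/m².
— Configuration B (ϕ=+31.4°):
Solar longitude: L_s = 360° × (209 − 80)/365.25 = 127.146°.
sin δ = sin 23.44° × sin 127.146° = 0.31708, so δ = +18.486°.
cos h₀ = −tan(+31.4°) tan(+18.486°) = -0.2041, h₀ = 1.7763 rad.
Bracket: h₀ sin ϕ sin δ + cos ϕ cos δ sin h₀ = 1.7763×0.52101×0.31708 + 0.85355×0.94840×0.97896 = 0.293448 + 0.792475 = 1.085923.
Q̄ = (S_0/π) × [bracket] = (1361/π) × 1.085923 = 470.44 W/m².
Ratio Q̄_A / Q̄_B = 211.89 / 470.44 = 0.4504.

Q̄_A / Q̄_B ≈ 0.450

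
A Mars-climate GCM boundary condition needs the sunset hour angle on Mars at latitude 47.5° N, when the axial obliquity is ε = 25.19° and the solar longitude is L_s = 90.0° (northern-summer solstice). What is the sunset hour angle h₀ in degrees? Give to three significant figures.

Solar declination: sin δ = sin ε · sin L_s = sin 25.19° × sin 90.0° = 0.42562, so δ = +25.190°.
cos h₀ = −tan ϕ · tan δ = −tan(+47.5°) × tan(+25.190°) = -0.5133, so h₀ = 2.1098 rad = 120.88°.

h₀ = 121°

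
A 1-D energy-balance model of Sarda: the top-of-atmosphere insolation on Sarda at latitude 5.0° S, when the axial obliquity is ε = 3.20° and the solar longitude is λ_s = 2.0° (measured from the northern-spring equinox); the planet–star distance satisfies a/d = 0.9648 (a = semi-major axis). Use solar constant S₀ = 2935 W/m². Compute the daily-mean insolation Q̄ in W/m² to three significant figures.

Solar declination: sin δ = sin ε · sin λ_s = sin 3.20° × sin 2.0° = 0.00195, so δ = +0.112°.
cos H₀ = −tan(-5.0°) tan(+0.112°) = 0.0002, H₀ = 1.5706 rad.
Bracket: H₀ sin φ sin δ + cos φ cos δ sin H₀ = 1.5706×-0.08716×0.00195 + 0.99619×1.00000×1.00000 = -0.000267 + 0.996190 = 0.995923.
Inverse-square distance factor (a/d)² = 0.9648² = 0.930839.
Q̄ = (S₀/π) × 0.930839 × [bracket] = (2935/π) × 0.930839 × 0.995923 = 866.1 W/m².

Q̄ ≈ 866 W/m²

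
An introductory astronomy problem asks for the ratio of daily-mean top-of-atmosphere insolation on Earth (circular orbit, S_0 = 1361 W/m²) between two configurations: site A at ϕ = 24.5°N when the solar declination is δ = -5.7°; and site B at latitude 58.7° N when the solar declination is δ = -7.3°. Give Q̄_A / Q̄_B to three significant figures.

— Configuration A (ϕ=+24.5°):
cos h₀ = −tan(+24.5°) tan(-5.700°) = 0.0455, h₀ = 1.5253 rad.
Bracket: h₀ sin ϕ sin δ + cos ϕ cos δ sin h₀ = 1.5253×0.41469×-0.09932 + 0.90996×0.99506×0.99896 = -0.062823 + 0.904523 = 0.841700.
Q̄ = (S_0/π) × [bracket] = (1361/π) × 0.841700 = 364.64 W/m².
— Configuration B (ϕ=+58.7°):
cos h₀ = −tan(+58.7°) tan(-7.300°) = 0.2107, h₀ = 1.3585 rad.
Bracket: h₀ sin ϕ sin δ + cos ϕ cos δ sin h₀ = 1.3585×0.85446×-0.12706 + 0.51952×0.99189×0.97755 = -0.147489 + 0.503738 = 0.356249.
Q̄ = (S_0/π) × [bracket] = (1361/π) × 0.356249 = 154.33 W/m².
Ratio Q̄_A / Q̄_B = 364.64 / 154.33 = 2.363.

Q̄_A / Q̄_B ≈ 2.36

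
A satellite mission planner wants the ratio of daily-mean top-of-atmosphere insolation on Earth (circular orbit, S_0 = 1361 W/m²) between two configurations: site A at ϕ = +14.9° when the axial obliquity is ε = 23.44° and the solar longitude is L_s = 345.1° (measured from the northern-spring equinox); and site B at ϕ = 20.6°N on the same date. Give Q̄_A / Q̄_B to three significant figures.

— Configuration A (ϕ=+14.9°):
Solar declination: sin δ = sin ε · sin L_s = sin 23.44° × sin 345.1° = -0.10228, so δ = -5.871°.
cos h₀ = −tan(+14.9°) tan(-5.871°) = 0.0274, h₀ = 1.5434 rad.
Bracket: h₀ sin ϕ sin δ + cos ϕ cos δ sin h₀ = 1.5434×0.25713×-0.10228 + 0.96638×0.99476×0.99963 = -0.040590 + 0.960960 = 0.920370.
Q̄ = (S_0/π) × [bracket] = (1361/π) × 0.920370 = 398.72 W/m².
— Configuration B (ϕ=+20.6°):
cos h₀ = −tan(+20.6°) tan(-5.871°) = 0.0386, h₀ = 1.5321 rad.
Bracket: h₀ sin ϕ sin δ + cos ϕ cos δ sin h₀ = 1.5321×0.35184×-0.10228 + 0.93606×0.99476×0.99925 = -0.055134 + 0.930457 = 0.875323.
Q̄ = (S_0/π) × [bracket] = (1361/π) × 0.875323 = 379.21 W/m².
Ratio Q̄_A / Q̄_B = 398.72 / 379.21 = 1.051.

Q̄_A / Q̄_B ≈ 1.05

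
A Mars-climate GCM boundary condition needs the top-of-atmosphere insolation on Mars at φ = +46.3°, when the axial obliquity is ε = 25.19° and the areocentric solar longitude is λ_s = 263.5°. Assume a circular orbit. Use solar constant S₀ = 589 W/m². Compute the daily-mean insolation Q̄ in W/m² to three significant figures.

sin δ = sin 25.19° × sin 263.5° = -0.42289, so δ = -25.017°.
cos H₀ = −tan(+46.3°) tan(-25.017°) = 0.4883, H₀ = 1.0606 rad.
Bracket: H₀ sin φ sin δ + cos φ cos δ sin H₀ = 1.0606×0.72297×-0.42289 + 0.69088×0.90618×0.87265 = -0.324264 + 0.546333 = 0.222069.
Q̄ = (S₀/π) × [bracket] = (589/π) × 0.222069 = 41.63 W/m².

Q̄ ≈ 41.6 W/m²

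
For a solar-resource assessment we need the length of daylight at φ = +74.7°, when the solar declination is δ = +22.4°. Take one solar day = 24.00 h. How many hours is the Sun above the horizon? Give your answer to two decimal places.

Sunrise equation: cos H₀ = −tan φ · tan δ = -1.5066 ≤ −1, so the Sun never sets (polar day) and H₀ = π.
Daylight = 2H₀/(2π) × 24.00 h = (3.1416/π) × 24.00 = 24.00 h.

24.00 h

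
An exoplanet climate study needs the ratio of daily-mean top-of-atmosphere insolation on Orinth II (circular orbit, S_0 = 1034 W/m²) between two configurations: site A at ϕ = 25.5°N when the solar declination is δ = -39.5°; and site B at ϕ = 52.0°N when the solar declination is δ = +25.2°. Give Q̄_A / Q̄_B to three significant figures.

— Configuration A (ϕ=+25.5°):
cos h₀ = −tan(+25.5°) tan(-39.500°) = 0.3932, h₀ = 1.1667 rad.
Bracket: h₀ sin ϕ sin δ + cos ϕ cos δ sin h₀ = 1.1667×0.43051×-0.63608 + 0.90259×0.77162×0.91946 = -0.319488 + 0.640364 = 0.320876.
Q̄ = (S_0/π) × [bracket] = (1034/π) × 0.320876 = 105.61 W/m².
— Configuration B (ϕ=+52.0°):
cos h₀ = −tan(+52.0°) tan(+25.200°) = -0.6023, h₀ = 2.2172 rad.
Bracket: h₀ sin ϕ sin δ + cos ϕ cos δ sin h₀ = 2.2172×0.78801×0.42578 + 0.61566×0.90483×0.79827 = 0.743913 + 0.444690 = 1.188603.
Q̄ = (S_0/π) × [bracket] = (1034/π) × 1.188603 = 391.21 W/m².
Ratio Q̄_A / Q̄_B = 105.61 / 391.21 = 0.2700.

Q̄_A / Q̄_B ≈ 0.270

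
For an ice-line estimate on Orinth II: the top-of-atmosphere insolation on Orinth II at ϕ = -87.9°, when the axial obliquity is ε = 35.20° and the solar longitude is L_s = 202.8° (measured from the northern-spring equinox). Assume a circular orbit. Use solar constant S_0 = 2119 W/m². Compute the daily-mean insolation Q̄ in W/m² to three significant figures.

Solar declination: sin δ = sin ε · sin L_s = sin 35.20° × sin 202.8° = -0.22338, so δ = -12.907°.
cos h₀ = −tan(-87.9°) tan(-12.907°) = -6.2497 ≤ −1 ⇒ polar day, h₀ = π.
Bracket: h₀ sin ϕ sin δ + cos ϕ cos δ sin h₀ = 3.1416×-0.99933×-0.22338 + 0.03664×0.97473×0.00000 = 0.701300 + 0.000000 = 0.701300.
Q̄ = (S_0/π) × [bracket] = (2119/π) × 0.701300 = 473.0 W/m².

Q̄ ≈ 473 W/m²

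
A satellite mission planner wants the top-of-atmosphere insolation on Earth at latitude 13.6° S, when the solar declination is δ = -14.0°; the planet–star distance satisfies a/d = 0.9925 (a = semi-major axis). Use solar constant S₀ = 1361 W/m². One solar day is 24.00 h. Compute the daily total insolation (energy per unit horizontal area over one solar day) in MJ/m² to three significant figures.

cos H₀ = −tan(-13.6°) tan(-14.000°) = -0.0603, H₀ = 1.6312 rad.
Bracket: H₀ sin φ sin δ + cos φ cos δ sin H₀ = 1.6312×-0.23514×-0.24192 + 0.97196×0.97030×0.99818 = 0.092791 + 0.941376 = 1.034167.
Inverse-square distance factor (a/d)² = 0.9925² = 0.985056.
Q̄ = (S₀/π) × 0.985056 × [bracket] = (1361/π) × 0.985056 × 1.034167 = 441.33 W/m².
Daily total = Q̄ × 24.00 h × 3600 s/h = 441.33 × 24.00 × 3600 / 10⁶ = 38.13 MJ/m².

38.1 MJ/m²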